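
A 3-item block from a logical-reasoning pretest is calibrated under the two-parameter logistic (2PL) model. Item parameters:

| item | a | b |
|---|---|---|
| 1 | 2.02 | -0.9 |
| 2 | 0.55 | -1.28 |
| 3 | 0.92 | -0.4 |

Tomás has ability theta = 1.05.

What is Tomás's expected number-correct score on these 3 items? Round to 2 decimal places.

P(theta) = 1 / (1 + exp(−a(theta − b)))
P_1 = 1/(1+e^{-3.9390}) = 0.9809
P_2 = 1/(1+e^{-1.2815}) = 0.7827
P_3 = 1/(1+e^{-1.3340}) = 0.7915
E[score] = 0.9809 + 0.7827 + 0.7915 = 2.5551

2.56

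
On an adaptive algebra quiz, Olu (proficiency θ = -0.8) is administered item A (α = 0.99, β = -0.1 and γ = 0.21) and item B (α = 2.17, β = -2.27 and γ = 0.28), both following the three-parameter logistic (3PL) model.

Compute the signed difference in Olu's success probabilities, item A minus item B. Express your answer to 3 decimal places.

P(θ) = γ + (1 − γ) · 1 / (1 + exp(−α(θ − β)))
P_A = 0.4734
P_B = 0.9715
P_A − P_B = -0.4982

-0.498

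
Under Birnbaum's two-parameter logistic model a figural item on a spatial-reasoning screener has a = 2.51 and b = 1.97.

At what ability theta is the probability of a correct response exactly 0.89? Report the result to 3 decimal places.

P(theta) = 1 / (1 + exp(−a(theta − b)))
logit = ln(0.8900/0.1100) = 2.0907
theta = b + logit/(a) = 1.97 + 2.0907/2.5100 = 2.8030

2.803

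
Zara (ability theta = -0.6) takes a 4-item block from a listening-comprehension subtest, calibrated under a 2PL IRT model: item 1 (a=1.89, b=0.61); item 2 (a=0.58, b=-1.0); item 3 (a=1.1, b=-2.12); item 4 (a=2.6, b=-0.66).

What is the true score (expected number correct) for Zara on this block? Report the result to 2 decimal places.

P(theta) = 1 / (1 + exp(−a(theta − b)))
P_1 = 1/(1+e^{2.2869}) = 0.0922
P_2 = 1/(1+e^{-0.2320}) = 0.5577
P_3 = 1/(1+e^{-1.6720}) = 0.8418
P_4 = 1/(1+e^{-0.1560}) = 0.5389
E[score] = 0.0922 + 0.5577 + 0.8418 + 0.5389 = 2.0307

2.03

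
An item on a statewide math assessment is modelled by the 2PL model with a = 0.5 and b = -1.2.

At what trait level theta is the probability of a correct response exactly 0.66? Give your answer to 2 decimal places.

P(theta) = 1 / (1 + exp(−a(theta − b)))
logit = ln(0.6600/0.3400) = 0.6633
theta = b + logit/(a) = -1.2 + 0.6633/0.5000 = 0.1266

0.13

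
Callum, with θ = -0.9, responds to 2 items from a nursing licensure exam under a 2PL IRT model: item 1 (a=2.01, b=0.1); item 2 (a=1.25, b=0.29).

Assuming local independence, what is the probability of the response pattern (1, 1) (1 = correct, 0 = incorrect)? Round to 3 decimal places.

P(θ) = 1 / (1 + exp(−a(θ − b)))
P_1 = 1/(1+e^{2.0100}) = 0.1182
P_2 = 1/(1+e^{1.4875}) = 0.1843
L = P_1 × P_2 = 0.1182 × 0.1843 = 0.02178

0.022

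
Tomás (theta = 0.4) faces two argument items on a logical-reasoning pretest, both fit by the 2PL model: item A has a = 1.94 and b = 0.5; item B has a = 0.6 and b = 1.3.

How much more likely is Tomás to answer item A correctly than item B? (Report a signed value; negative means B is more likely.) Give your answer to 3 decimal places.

0.083

P(theta) = 1 / (1 + exp(−a(theta − b)))
P_A = 0.4517
P_B = 0.3682
P_A − P_B = 0.0835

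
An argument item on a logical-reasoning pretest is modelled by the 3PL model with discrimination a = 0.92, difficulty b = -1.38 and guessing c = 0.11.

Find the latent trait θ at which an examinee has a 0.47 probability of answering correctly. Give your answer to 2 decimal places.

-1.80

P(θ) = c + (1 − c) · 1 / (1 + exp(−a(θ − b)))
Remove guessing floor: (0.47 − 0.11)/(1 − 0.11) = 0.4045
logit = ln(0.4045/0.5955) = -0.3868
θ = b + logit/(a) = -1.38 + (-0.3868)/0.9200 = -1.8004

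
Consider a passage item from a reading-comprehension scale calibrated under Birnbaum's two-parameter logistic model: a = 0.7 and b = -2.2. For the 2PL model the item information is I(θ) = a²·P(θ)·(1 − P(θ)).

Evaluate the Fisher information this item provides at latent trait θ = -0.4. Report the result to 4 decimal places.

P = 1/(1+e^{-1.2600}) = 0.7790
P(1−P) = 0.7790 × 0.2210 = 0.1721
I = a² × P(1−P) = 0.7² × 0.1721 = 0.08435

0.0844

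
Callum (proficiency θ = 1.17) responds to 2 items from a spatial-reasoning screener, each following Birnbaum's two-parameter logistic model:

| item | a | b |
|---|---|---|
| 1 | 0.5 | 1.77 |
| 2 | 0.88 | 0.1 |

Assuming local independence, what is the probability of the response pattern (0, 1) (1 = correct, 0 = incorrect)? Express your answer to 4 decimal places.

P(θ) = 1 / (1 + exp(−a(θ − b)))
P_1 = 1/(1+e^{0.3000}) = 0.4256
P_2 = 1/(1+e^{-0.9416}) = 0.7194
L = (1−P_1) × P_2 = 0.5744 × 0.7194 = 0.41327

0.4133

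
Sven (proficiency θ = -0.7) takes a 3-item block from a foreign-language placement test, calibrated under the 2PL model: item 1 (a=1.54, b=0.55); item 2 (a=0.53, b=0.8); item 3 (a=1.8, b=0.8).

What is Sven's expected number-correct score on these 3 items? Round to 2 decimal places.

0.50

P(θ) = 1 / (1 + exp(−a(θ − b)))
P_1 = 1/(1+e^{1.9250}) = 0.1273
P_2 = 1/(1+e^{0.7950}) = 0.3111
P_3 = 1/(1+e^{2.7000}) = 0.0630
E[score] = 0.1273 + 0.3111 + 0.0630 = 0.5014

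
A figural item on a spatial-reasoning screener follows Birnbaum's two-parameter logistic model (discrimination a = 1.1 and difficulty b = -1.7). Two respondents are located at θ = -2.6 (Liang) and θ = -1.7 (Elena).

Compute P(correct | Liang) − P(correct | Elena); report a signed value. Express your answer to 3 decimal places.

-0.229

P(θ) = 1 / (1 + exp(−a(θ − b)))
P(Liang) = 0.2709  [exponent -0.9900]
P(Elena) = 0.5000  [exponent 0.0000]
Difference = 0.2709 − 0.5000 = -0.2291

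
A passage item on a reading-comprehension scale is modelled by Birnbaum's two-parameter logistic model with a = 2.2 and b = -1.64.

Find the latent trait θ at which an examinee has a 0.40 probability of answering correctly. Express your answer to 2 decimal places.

-1.82

P(θ) = 1 / (1 + exp(−a(θ − b)))
logit = ln(0.4000/0.6000) = -0.4055
θ = b + logit/(a) = -1.64 + (-0.4055)/2.2000 = -1.8243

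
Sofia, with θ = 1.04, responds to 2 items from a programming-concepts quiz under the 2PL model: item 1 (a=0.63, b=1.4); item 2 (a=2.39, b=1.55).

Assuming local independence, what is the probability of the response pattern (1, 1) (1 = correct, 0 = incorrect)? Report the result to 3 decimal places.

P(θ) = 1 / (1 + exp(−a(θ − b)))
P_1 = 1/(1+e^{0.2268}) = 0.4435
P_2 = 1/(1+e^{1.2189}) = 0.2281
L = P_1 × P_2 = 0.4435 × 0.2281 = 0.10119

0.101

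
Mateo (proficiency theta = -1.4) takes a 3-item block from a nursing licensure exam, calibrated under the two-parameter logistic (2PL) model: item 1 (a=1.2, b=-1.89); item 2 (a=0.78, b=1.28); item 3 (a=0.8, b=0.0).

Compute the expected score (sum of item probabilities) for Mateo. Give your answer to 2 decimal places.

1.00

P(theta) = 1 / (1 + exp(−a(theta − b)))
P_1 = 1/(1+e^{-0.5880}) = 0.6429
P_2 = 1/(1+e^{2.0904}) = 0.1100
P_3 = 1/(1+e^{1.1200}) = 0.2460
E[score] = 0.6429 + 0.1100 + 0.2460 = 0.9990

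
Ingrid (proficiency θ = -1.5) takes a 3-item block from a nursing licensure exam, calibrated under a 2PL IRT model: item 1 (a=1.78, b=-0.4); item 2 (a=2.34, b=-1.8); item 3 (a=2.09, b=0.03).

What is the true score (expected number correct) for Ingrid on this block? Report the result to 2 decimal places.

0.83

P(θ) = 1 / (1 + exp(−a(θ − b)))
P_1 = 1/(1+e^{1.9580}) = 0.1237
P_2 = 1/(1+e^{-0.7020}) = 0.6686
P_3 = 1/(1+e^{3.1977}) = 0.0393
E[score] = 0.1237 + 0.6686 + 0.0393 = 0.8316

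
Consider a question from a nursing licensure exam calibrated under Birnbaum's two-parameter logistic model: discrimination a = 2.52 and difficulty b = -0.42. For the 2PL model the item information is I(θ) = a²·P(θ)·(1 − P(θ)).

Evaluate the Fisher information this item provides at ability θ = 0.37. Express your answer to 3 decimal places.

P = 1/(1+e^{-1.9908}) = 0.8798
P(1−P) = 0.8798 × 0.1202 = 0.1057
I = a² × P(1−P) = 2.52² × 0.1057 = 0.67143

0.671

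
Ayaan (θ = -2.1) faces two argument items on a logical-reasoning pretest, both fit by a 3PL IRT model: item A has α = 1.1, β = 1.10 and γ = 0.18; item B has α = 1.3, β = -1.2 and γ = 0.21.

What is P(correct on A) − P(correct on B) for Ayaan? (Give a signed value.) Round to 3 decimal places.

P(θ) = γ + (1 − γ) · 1 / (1 + exp(−α(θ − β)))
P_A = 0.2036
P_B = 0.3971
P_A − P_B = -0.1935

-0.194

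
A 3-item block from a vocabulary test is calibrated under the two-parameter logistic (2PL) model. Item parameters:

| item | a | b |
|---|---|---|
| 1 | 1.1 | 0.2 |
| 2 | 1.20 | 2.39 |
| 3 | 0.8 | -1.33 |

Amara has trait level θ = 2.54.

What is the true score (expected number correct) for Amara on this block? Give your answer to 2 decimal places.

2.43

P(θ) = 1 / (1 + exp(−a(θ − b)))
P_1 = 1/(1+e^{-2.5740}) = 0.9292
P_2 = 1/(1+e^{-0.1800}) = 0.5449
P_3 = 1/(1+e^{-3.0960}) = 0.9567
E[score] = 0.9292 + 0.5449 + 0.9567 = 2.4308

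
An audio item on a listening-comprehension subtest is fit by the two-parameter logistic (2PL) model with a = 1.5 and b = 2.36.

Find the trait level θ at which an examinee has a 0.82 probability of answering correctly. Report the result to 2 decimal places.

3.37

P(θ) = 1 / (1 + exp(−a(θ − b)))
logit = ln(0.8200/0.1800) = 1.5163
θ = b + logit/(a) = 2.36 + 1.5163/1.5000 = 3.3709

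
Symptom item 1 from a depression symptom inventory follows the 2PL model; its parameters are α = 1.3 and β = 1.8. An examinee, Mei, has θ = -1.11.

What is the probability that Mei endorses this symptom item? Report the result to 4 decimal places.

P(θ) = 1 / (1 + exp(−α(θ − β)))
Exponent: 1.3 × (-1.11 − 1.8) = -3.7830
1/(1 + e^{3.7830}) = 0.0222

0.0222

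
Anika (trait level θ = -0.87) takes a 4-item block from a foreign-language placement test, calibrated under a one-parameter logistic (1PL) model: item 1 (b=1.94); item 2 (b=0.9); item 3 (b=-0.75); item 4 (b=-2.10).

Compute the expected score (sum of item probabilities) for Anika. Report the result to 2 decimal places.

1.45

P(θ) = 1 / (1 + exp(−(θ − b)))
P_1 = 1/(1+e^{2.8100}) = 0.0568
P_2 = 1/(1+e^{1.7700}) = 0.1455
P_3 = 1/(1+e^{0.1200}) = 0.4700
P_4 = 1/(1+e^{-1.2300}) = 0.7738
E[score] = 0.0568 + 0.1455 + 0.4700 + 0.7738 = 1.4462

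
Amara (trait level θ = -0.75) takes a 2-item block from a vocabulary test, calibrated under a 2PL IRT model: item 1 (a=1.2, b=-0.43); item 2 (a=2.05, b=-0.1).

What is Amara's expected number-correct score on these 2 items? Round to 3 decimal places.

P(θ) = 1 / (1 + exp(−a(θ − b)))
P_1 = 1/(1+e^{0.3840}) = 0.4052
P_2 = 1/(1+e^{1.3325}) = 0.2087
E[score] = 0.4052 + 0.2087 = 0.6139

0.614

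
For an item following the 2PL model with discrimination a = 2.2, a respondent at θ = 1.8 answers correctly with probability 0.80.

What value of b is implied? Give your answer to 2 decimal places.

P(θ) = 1 / (1 + exp(−a(θ − b)))
logit(0.80) = ln(0.80/0.20) = 1.3863
b = θ − logit/(a) = 1.8 − 1.3863/2.2000 = 1.1699

1.17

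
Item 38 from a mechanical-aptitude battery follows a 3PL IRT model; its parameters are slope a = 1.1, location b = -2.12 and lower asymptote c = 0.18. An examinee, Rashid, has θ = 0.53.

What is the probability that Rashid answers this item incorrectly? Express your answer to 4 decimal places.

P(θ) = c + (1 − c) · 1 / (1 + exp(−a(θ − b)))
Exponent: 1.1 × (0.53 − (-2.12)) = 2.9150
1/(1 + e^{-2.9150}) = 0.9486
P = 0.18 + 0.82 × 0.9486 = 0.9578
P(incorrect) = 1 − 0.9578 = 0.0422

0.0422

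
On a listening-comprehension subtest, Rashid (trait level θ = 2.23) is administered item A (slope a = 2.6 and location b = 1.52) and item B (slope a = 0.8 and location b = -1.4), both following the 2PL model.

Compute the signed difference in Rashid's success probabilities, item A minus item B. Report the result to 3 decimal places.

P(θ) = 1 / (1 + exp(−a(θ − b)))
P_A = 0.8637
P_B = 0.9480
P_A − P_B = -0.0844

-0.084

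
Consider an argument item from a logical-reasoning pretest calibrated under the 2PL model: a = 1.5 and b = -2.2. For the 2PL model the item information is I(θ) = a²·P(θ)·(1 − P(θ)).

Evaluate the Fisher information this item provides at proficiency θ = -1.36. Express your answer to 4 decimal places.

0.3873

P = 1/(1+e^{-1.2600}) = 0.7790
P(1−P) = 0.7790 × 0.2210 = 0.1721
I = a² × P(1−P) = 1.5² × 0.1721 = 0.38732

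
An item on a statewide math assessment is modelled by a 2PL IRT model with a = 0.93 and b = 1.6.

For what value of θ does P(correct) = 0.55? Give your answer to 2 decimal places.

1.82

P(θ) = 1 / (1 + exp(−a(θ − b)))
logit = ln(0.5500/0.4500) = 0.2007
θ = b + logit/(a) = 1.6 + 0.2007/0.9300 = 1.8158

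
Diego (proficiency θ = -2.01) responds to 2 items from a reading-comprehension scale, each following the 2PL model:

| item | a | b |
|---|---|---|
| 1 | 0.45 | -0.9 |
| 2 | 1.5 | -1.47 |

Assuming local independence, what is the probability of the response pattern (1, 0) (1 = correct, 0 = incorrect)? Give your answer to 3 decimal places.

0.261

P(θ) = 1 / (1 + exp(−a(θ − b)))
P_1 = 1/(1+e^{0.4995}) = 0.3777
P_2 = 1/(1+e^{0.8100}) = 0.3079
L = P_1 × (1−P_2) = 0.3777 × 0.6921 = 0.26138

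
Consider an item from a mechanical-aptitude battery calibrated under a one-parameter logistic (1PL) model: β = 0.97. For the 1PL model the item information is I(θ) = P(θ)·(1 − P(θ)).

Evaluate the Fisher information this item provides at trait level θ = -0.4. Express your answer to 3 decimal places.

0.162

P = 1/(1+e^{1.3700}) = 0.2026
P(1−P) = 0.2026 × 0.7974 = 0.1616
I = P(1−P) = 0.16157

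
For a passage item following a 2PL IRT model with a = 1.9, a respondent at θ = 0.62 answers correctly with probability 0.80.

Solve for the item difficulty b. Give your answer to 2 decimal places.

-0.11

P(θ) = 1 / (1 + exp(−a(θ − b)))
logit(0.80) = ln(0.80/0.20) = 1.3863
b = θ − logit/(a) = 0.62 − 1.3863/1.9000 = -0.1096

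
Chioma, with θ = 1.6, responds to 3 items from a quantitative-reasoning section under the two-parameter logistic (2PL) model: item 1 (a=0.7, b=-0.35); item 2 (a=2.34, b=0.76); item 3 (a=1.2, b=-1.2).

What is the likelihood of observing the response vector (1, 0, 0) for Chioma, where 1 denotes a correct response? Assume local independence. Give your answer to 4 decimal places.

P(θ) = 1 / (1 + exp(−a(θ − b)))
P_1 = 1/(1+e^{-1.3650}) = 0.7966
P_2 = 1/(1+e^{-1.9656}) = 0.8771
P_3 = 1/(1+e^{-3.3600}) = 0.9664
L = P_1 × (1−P_2) × (1−P_3) = 0.7966 × 0.1229 × 0.0336 = 0.00329

0.0033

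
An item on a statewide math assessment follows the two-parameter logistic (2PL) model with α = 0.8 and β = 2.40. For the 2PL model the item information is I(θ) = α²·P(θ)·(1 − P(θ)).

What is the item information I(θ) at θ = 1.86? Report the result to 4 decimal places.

P = 1/(1+e^{0.4320}) = 0.3936
P(1−P) = 0.3936 × 0.6064 = 0.2387
I = α² × P(1−P) = 0.8² × 0.2387 = 0.15276

0.1528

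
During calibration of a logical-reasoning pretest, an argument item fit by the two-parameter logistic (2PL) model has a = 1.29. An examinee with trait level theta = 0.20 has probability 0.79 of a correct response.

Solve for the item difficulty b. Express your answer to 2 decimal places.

-0.83

P(theta) = 1 / (1 + exp(−a(theta − b)))
logit(0.79) = ln(0.79/0.21) = 1.3249
b = theta − logit/(a) = 0.20 − 1.3249/1.2900 = -0.8271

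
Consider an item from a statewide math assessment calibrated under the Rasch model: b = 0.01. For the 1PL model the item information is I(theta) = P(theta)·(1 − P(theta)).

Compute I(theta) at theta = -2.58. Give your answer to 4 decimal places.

P = 1/(1+e^{2.5900}) = 0.0698
P(1−P) = 0.0698 × 0.9302 = 0.0649
I = P(1−P) = 0.06491

0.0649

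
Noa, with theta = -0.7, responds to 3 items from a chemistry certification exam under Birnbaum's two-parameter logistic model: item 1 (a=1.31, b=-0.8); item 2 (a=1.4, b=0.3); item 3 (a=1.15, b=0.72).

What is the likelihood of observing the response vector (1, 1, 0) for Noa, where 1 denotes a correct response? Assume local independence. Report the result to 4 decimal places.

0.0882

P(theta) = 1 / (1 + exp(−a(theta − b)))
P_1 = 1/(1+e^{-0.1310}) = 0.5327
P_2 = 1/(1+e^{1.4000}) = 0.1978
P_3 = 1/(1+e^{1.6330}) = 0.1634
L = P_1 × P_2 × (1−P_3) = 0.5327 × 0.1978 × 0.8366 = 0.08816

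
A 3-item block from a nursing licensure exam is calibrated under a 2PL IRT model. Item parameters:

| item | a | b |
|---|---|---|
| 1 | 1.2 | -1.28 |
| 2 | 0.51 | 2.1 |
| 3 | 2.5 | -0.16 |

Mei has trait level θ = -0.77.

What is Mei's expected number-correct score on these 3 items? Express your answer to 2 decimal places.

P(θ) = 1 / (1 + exp(−a(θ − b)))
P_1 = 1/(1+e^{-0.6120}) = 0.6484
P_2 = 1/(1+e^{1.4637}) = 0.1879
P_3 = 1/(1+e^{1.5250}) = 0.1787
E[score] = 0.6484 + 0.1879 + 0.1787 = 1.0150

1.02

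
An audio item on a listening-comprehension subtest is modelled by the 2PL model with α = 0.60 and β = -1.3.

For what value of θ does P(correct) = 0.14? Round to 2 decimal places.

-4.33

P(θ) = 1 / (1 + exp(−α(θ − β)))
logit = ln(0.1400/0.8600) = -1.8153
θ = β + logit/(α) = -1.3 + (-1.8153)/0.6000 = -4.3255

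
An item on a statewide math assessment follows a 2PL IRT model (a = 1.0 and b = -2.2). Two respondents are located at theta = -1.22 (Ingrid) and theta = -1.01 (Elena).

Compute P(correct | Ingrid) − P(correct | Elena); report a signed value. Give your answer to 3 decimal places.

P(theta) = 1 / (1 + exp(−a(theta − b)))
P(Ingrid) = 0.7271  [exponent 0.9800]
P(Elena) = 0.7667  [exponent 1.1900]
Difference = 0.7271 − 0.7667 = -0.0396

-0.040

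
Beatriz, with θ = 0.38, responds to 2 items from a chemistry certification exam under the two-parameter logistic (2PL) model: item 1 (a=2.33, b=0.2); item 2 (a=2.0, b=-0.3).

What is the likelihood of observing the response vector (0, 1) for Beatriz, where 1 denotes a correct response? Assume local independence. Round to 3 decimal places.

P(θ) = 1 / (1 + exp(−a(θ − b)))
P_1 = 1/(1+e^{-0.4194}) = 0.6033
P_2 = 1/(1+e^{-1.3600}) = 0.7958
L = (1−P_1) × P_2 = 0.3967 × 0.7958 = 0.31565

0.316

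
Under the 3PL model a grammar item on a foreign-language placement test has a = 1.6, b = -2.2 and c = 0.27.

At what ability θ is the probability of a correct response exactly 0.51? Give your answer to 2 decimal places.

P(θ) = c + (1 − c) · 1 / (1 + exp(−a(θ − b)))
Remove guessing floor: (0.51 − 0.27)/(1 − 0.27) = 0.3288
logit = ln(0.3288/0.6712) = -0.7138
θ = b + logit/(a) = -2.2 + (-0.7138)/1.6000 = -2.6461

-2.65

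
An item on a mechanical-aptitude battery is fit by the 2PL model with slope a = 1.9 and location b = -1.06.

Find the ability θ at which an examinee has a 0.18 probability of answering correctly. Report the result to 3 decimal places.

P(θ) = 1 / (1 + exp(−a(θ − b)))
logit = ln(0.1800/0.8200) = -1.5163
θ = b + logit/(a) = -1.06 + (-1.5163)/1.9000 = -1.8581

-1.858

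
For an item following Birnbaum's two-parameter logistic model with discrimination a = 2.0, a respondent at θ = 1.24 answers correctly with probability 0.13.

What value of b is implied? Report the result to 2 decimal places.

2.19

P(θ) = 1 / (1 + exp(−a(θ − b)))
logit(0.13) = ln(0.13/0.87) = -1.9010
b = θ − logit/(a) = 1.24 − (-1.9010)/2.0000 = 2.1905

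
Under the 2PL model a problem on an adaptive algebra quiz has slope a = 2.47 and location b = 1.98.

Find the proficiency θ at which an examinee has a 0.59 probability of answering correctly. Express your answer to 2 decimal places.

P(θ) = 1 / (1 + exp(−a(θ − b)))
logit = ln(0.5900/0.4100) = 0.3640
θ = b + logit/(a) = 1.98 + 0.3640/2.4700 = 2.1274

2.13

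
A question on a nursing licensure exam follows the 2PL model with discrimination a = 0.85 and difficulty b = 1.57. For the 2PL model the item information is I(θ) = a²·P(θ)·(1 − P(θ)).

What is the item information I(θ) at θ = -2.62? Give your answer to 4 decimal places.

P = 1/(1+e^{3.5615}) = 0.0276
P(1−P) = 0.0276 × 0.9724 = 0.0268
I = a² × P(1−P) = 0.85² × 0.0268 = 0.01940

0.0194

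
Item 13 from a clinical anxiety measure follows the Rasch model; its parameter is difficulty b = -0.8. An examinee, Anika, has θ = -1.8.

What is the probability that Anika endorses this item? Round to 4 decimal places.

0.2689

P(θ) = 1 / (1 + exp(−(θ − b)))
Exponent: (-1.8 − (-0.8)) = -1.0000
1/(1 + e^{1.0000}) = 0.2689
P = 0.2689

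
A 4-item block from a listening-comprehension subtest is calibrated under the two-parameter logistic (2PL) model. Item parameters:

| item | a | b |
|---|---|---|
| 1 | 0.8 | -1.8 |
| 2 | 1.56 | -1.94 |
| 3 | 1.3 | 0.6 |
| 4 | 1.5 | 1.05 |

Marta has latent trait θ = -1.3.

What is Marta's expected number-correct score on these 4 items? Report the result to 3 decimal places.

1.436

P(θ) = 1 / (1 + exp(−a(θ − b)))
P_1 = 1/(1+e^{-0.4000}) = 0.5987
P_2 = 1/(1+e^{-0.9984}) = 0.7307
P_3 = 1/(1+e^{2.4700}) = 0.0780
P_4 = 1/(1+e^{3.5250}) = 0.0286
E[score] = 0.5987 + 0.7307 + 0.0780 + 0.0286 = 1.4360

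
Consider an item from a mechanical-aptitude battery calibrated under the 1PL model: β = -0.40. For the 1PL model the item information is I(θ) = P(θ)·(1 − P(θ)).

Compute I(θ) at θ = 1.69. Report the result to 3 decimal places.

P = 1/(1+e^{-2.0900}) = 0.8899
P(1−P) = 0.8899 × 0.1101 = 0.0980
I = P(1−P) = 0.09796

0.098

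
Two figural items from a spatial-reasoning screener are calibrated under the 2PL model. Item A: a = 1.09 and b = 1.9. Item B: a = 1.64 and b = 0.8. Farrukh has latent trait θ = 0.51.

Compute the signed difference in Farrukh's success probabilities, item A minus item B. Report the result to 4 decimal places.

-0.2031

P(θ) = 1 / (1 + exp(−a(θ − b)))
P_A = 0.1802
P_B = 0.3833
P_A − P_B = -0.2031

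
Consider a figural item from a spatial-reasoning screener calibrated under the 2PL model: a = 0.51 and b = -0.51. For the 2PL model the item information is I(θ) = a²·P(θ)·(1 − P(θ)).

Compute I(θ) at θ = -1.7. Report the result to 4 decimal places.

P = 1/(1+e^{0.6069}) = 0.3528
P(1−P) = 0.3528 × 0.6472 = 0.2283
I = a² × P(1−P) = 0.51² × 0.2283 = 0.05939

0.0594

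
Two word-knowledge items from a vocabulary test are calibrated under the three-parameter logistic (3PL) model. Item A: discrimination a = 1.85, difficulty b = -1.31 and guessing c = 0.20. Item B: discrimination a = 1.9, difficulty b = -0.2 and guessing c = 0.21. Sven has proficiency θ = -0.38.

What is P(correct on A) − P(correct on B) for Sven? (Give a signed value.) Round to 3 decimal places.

0.340

P(θ) = c + (1 − c) · 1 / (1 + exp(−a(θ − b)))
P_A = 0.8786
P_B = 0.5381
P_A − P_B = 0.3404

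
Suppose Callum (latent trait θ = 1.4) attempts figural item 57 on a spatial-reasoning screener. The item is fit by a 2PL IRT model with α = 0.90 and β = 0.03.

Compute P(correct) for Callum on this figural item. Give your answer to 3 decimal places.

0.774

P(θ) = 1 / (1 + exp(−α(θ − β)))
Exponent: 0.90 × (1.4 − 0.03) = 1.2330
1/(1 + e^{-1.2330}) = 0.7743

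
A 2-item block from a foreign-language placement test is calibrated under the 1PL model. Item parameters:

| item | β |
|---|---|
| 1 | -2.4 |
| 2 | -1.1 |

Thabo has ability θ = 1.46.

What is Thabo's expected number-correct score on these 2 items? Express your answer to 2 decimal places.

1.91

P(θ) = 1 / (1 + exp(−(θ − β)))
P_1 = 1/(1+e^{-3.8600}) = 0.9794
P_2 = 1/(1+e^{-2.5600}) = 0.9282
E[score] = 0.9794 + 0.9282 = 1.9076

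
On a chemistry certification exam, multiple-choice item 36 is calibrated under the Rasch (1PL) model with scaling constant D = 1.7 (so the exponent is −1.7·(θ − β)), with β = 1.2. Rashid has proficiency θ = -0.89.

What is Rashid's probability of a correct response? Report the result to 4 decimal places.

P(θ) = 1 / (1 + exp(−D·(θ − β)))
Exponent: 1.7 × (-0.89 − 1.2) = -3.5530
1/(1 + e^{3.5530}) = 0.0278
P = 0.0278

0.0278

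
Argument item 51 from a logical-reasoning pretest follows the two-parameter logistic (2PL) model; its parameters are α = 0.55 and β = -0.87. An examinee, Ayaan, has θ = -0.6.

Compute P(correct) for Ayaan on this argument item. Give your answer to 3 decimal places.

0.537

P(θ) = 1 / (1 + exp(−α(θ − β)))
Exponent: 0.55 × (-0.6 − (-0.87)) = 0.1485
1/(1 + e^{-0.1485}) = 0.5371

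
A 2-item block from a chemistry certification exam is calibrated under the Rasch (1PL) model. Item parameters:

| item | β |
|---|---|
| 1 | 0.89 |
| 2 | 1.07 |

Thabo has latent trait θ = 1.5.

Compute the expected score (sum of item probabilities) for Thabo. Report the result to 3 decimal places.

P(θ) = 1 / (1 + exp(−(θ − β)))
P_1 = 1/(1+e^{-0.6100}) = 0.6479
P_2 = 1/(1+e^{-0.4300}) = 0.6059
E[score] = 0.6479 + 0.6059 = 1.2538

1.254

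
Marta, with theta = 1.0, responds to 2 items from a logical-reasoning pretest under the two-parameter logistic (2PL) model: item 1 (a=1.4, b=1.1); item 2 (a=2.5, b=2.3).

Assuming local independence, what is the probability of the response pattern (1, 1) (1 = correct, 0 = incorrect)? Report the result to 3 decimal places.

0.017

P(theta) = 1 / (1 + exp(−a(theta − b)))
P_1 = 1/(1+e^{0.1400}) = 0.4651
P_2 = 1/(1+e^{3.2500}) = 0.0373
L = P_1 × P_2 = 0.4651 × 0.0373 = 0.01736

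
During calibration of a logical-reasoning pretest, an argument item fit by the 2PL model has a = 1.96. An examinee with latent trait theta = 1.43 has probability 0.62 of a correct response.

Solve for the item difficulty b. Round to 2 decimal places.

1.18

P(theta) = 1 / (1 + exp(−a(theta − b)))
logit(0.62) = ln(0.62/0.38) = 0.4895
b = theta − logit/(a) = 1.43 − 0.4895/1.9600 = 1.1802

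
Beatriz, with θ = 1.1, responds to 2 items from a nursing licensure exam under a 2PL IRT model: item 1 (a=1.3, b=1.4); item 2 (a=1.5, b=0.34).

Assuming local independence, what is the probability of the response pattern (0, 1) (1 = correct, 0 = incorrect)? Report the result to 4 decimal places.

P(θ) = 1 / (1 + exp(−a(θ − b)))
P_1 = 1/(1+e^{0.3900}) = 0.4037
P_2 = 1/(1+e^{-1.1400}) = 0.7577
L = (1−P_1) × P_2 = 0.5963 × 0.7577 = 0.45179

0.4518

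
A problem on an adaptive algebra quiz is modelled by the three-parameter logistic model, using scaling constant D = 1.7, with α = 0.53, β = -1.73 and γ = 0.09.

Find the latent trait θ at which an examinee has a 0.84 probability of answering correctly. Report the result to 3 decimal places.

-0.015

P(θ) = γ + (1 − γ) · 1 / (1 + exp(−D·α(θ − β)))
Remove guessing floor: (0.84 − 0.09)/(1 − 0.09) = 0.8242
logit = ln(0.8242/0.1758) = 1.5449
θ = β + logit/(1.7·α) = -1.73 + 1.5449/0.9010 = -0.0154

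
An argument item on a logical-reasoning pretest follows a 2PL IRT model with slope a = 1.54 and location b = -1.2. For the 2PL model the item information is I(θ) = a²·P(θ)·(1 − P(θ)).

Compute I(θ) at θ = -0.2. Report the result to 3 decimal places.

0.345

P = 1/(1+e^{-1.5400}) = 0.8235
P(1−P) = 0.8235 × 0.1765 = 0.1454
I = a² × P(1−P) = 1.54² × 0.1454 = 0.34476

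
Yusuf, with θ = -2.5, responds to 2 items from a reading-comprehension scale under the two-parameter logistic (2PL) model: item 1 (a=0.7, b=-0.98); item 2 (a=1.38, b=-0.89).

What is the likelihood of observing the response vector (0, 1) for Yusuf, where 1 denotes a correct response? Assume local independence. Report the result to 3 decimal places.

P(θ) = 1 / (1 + exp(−a(θ − b)))
P_1 = 1/(1+e^{1.0640}) = 0.2565
P_2 = 1/(1+e^{2.2218}) = 0.0978
L = (1−P_1) × P_2 = 0.7435 × 0.0978 = 0.07272

0.073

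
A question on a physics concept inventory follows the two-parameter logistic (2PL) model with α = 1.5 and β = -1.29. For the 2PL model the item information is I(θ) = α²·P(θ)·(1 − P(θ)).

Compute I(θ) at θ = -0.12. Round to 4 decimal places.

0.2828

P = 1/(1+e^{-1.7550}) = 0.8526
P(1−P) = 0.8526 × 0.1474 = 0.1257
I = α² × P(1−P) = 1.5² × 0.1257 = 0.28279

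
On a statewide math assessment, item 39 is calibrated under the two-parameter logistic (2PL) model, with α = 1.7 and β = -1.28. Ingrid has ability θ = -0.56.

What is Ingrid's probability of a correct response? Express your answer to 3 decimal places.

P(θ) = 1 / (1 + exp(−α(θ − β)))
Exponent: 1.7 × (-0.56 − (-1.28)) = 1.2240
1/(1 + e^{-1.2240}) = 0.7728

0.773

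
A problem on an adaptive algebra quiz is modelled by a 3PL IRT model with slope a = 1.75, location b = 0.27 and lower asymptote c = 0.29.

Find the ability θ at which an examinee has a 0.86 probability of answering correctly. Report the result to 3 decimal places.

1.072

P(θ) = c + (1 − c) · 1 / (1 + exp(−a(θ − b)))
Remove guessing floor: (0.86 − 0.29)/(1 − 0.29) = 0.8028
logit = ln(0.8028/0.1972) = 1.4040
θ = b + logit/(a) = 0.27 + 1.4040/1.7500 = 1.0723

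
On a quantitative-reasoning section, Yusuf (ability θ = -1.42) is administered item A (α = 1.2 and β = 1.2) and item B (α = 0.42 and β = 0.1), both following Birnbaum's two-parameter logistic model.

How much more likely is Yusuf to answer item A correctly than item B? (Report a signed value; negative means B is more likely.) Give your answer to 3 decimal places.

P(θ) = 1 / (1 + exp(−α(θ − β)))
P_A = 0.0413
P_B = 0.3456
P_A − P_B = -0.3043

-0.304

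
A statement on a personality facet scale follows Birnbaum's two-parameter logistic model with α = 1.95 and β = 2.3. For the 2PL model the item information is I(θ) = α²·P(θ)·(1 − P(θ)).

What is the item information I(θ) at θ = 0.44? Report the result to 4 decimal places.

0.0960

P = 1/(1+e^{3.6270}) = 0.0259
P(1−P) = 0.0259 × 0.9741 = 0.0252
I = α² × P(1−P) = 1.95² × 0.0252 = 0.09596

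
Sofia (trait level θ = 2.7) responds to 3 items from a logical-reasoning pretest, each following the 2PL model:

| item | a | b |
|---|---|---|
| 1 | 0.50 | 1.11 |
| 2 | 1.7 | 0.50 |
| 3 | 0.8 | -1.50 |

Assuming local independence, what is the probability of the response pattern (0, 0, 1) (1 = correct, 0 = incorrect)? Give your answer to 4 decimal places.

0.0070

P(θ) = 1 / (1 + exp(−a(θ − b)))
P_1 = 1/(1+e^{-0.7950}) = 0.6889
P_2 = 1/(1+e^{-3.7400}) = 0.9768
P_3 = 1/(1+e^{-3.3600}) = 0.9664
L = (1−P_1) × (1−P_2) × P_3 = 0.3111 × 0.0232 × 0.9664 = 0.00698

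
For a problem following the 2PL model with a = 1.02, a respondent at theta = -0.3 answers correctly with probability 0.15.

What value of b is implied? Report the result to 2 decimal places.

1.40

P(theta) = 1 / (1 + exp(−a(theta − b)))
logit(0.15) = ln(0.15/0.85) = -1.7346
b = theta − logit/(a) = -0.3 − (-1.7346)/1.0200 = 1.4006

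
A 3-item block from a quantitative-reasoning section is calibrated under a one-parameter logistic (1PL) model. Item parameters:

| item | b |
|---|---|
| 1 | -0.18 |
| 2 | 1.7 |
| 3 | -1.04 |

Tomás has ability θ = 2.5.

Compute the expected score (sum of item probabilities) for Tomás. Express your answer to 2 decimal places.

P(θ) = 1 / (1 + exp(−(θ − b)))
P_1 = 1/(1+e^{-2.6800}) = 0.9358
P_2 = 1/(1+e^{-0.8000}) = 0.6900
P_3 = 1/(1+e^{-3.5400}) = 0.9718
E[score] = 0.9358 + 0.6900 + 0.9718 = 2.5976

2.60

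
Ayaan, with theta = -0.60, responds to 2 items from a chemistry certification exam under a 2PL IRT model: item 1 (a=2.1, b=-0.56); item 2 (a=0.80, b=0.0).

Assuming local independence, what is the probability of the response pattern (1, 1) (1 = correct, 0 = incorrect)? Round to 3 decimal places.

P(theta) = 1 / (1 + exp(−a(theta − b)))
P_1 = 1/(1+e^{0.0840}) = 0.4790
P_2 = 1/(1+e^{0.4800}) = 0.3823
L = P_1 × P_2 = 0.4790 × 0.3823 = 0.18310

0.183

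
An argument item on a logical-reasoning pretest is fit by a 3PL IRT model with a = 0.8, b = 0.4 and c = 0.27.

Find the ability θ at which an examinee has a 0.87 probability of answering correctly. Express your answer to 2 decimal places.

P(θ) = c + (1 − c) · 1 / (1 + exp(−a(θ − b)))
Remove guessing floor: (0.87 − 0.27)/(1 − 0.27) = 0.8219
logit = ln(0.8219/0.1781) = 1.5294
θ = b + logit/(a) = 0.4 + 1.5294/0.8000 = 2.3117

2.31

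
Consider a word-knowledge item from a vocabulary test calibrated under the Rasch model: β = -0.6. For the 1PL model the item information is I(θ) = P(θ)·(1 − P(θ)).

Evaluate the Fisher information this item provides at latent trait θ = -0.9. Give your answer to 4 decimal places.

P = 1/(1+e^{0.3000}) = 0.4256
P(1−P) = 0.4256 × 0.5744 = 0.2445
I = P(1−P) = 0.24446

0.2445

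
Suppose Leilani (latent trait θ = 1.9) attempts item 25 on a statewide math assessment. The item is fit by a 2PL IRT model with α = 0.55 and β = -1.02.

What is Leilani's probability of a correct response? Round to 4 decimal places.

P(θ) = 1 / (1 + exp(−α(θ − β)))
Exponent: 0.55 × (1.9 − (-1.02)) = 1.6060
1/(1 + e^{-1.6060}) = 0.8329

0.8329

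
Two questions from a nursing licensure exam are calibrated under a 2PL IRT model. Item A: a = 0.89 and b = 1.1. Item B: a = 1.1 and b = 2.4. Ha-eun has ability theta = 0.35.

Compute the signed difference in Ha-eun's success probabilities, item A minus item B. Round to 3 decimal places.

P(theta) = 1 / (1 + exp(−a(theta − b)))
P_A = 0.3391
P_B = 0.0949
P_A − P_B = 0.2441

0.244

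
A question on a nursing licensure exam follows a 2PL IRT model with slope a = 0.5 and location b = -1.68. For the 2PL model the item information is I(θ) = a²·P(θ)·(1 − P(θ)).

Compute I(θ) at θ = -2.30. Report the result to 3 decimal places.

0.061

P = 1/(1+e^{0.3100}) = 0.4231
P(1−P) = 0.4231 × 0.5769 = 0.2441
I = a² × P(1−P) = 0.5² × 0.2441 = 0.06102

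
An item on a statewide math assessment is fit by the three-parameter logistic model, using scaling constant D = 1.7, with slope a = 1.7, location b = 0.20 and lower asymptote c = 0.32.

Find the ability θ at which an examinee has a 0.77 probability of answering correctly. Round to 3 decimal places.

P(θ) = c + (1 − c) · 1 / (1 + exp(−D·a(θ − b)))
Remove guessing floor: (0.77 − 0.32)/(1 − 0.32) = 0.6618
logit = ln(0.6618/0.3382) = 0.6712
θ = b + logit/(1.7·a) = 0.20 + 0.6712/2.8900 = 0.4322

0.432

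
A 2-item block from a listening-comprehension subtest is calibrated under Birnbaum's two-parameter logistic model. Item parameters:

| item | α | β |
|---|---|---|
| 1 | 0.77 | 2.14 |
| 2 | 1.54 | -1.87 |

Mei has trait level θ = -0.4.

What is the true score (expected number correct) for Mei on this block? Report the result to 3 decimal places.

P(θ) = 1 / (1 + exp(−α(θ − β)))
P_1 = 1/(1+e^{1.9558}) = 0.1239
P_2 = 1/(1+e^{-2.2638}) = 0.9058
E[score] = 0.1239 + 0.9058 = 1.0298

1.030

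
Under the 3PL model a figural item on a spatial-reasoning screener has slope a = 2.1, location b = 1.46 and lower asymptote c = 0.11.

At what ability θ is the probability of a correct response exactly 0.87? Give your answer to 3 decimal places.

2.301

P(θ) = c + (1 − c) · 1 / (1 + exp(−a(θ − b)))
Remove guessing floor: (0.87 − 0.11)/(1 − 0.11) = 0.8539
logit = ln(0.8539/0.1461) = 1.7658
θ = b + logit/(a) = 1.46 + 1.7658/2.1000 = 2.3008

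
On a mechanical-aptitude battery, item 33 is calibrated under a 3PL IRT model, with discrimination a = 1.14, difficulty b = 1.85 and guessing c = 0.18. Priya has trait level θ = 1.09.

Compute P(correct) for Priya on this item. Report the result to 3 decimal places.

0.423

P(θ) = c + (1 − c) · 1 / (1 + exp(−a(θ − b)))
Exponent: 1.14 × (1.09 − 1.85) = -0.8664
1/(1 + e^{0.8664}) = 0.2960
P = 0.18 + 0.82 × 0.2960 = 0.4227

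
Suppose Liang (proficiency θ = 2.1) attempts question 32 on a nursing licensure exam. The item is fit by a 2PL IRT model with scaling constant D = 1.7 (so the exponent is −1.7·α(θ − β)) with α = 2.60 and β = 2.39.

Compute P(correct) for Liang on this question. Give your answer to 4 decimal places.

P(θ) = 1 / (1 + exp(−D·α(θ − β)))
Exponent: 1.7 × 2.60 × (2.1 − 2.39) = -1.2818
1/(1 + e^{1.2818}) = 0.2172
P = 0.2172

0.2172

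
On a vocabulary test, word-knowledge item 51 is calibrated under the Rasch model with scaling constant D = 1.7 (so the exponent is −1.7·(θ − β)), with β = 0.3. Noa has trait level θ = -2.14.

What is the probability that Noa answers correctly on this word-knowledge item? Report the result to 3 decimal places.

0.016

P(θ) = 1 / (1 + exp(−D·(θ − β)))
Exponent: 1.7 × (-2.14 − 0.3) = -4.1480
1/(1 + e^{4.1480}) = 0.0156
P = 0.0156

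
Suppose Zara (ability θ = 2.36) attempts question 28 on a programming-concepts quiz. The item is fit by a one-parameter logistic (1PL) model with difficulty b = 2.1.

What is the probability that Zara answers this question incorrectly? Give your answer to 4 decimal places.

P(θ) = 1 / (1 + exp(−(θ − b)))
Exponent: (2.36 − 2.1) = 0.2600
1/(1 + e^{-0.2600}) = 0.5646
P = 0.5646
P(incorrect) = 1 − 0.5646 = 0.4354

0.4354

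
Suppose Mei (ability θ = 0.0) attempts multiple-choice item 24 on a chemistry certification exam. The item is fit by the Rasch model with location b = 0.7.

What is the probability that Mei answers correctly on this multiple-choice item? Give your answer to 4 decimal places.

P(θ) = 1 / (1 + exp(−(θ − b)))
Exponent: (0.0 − 0.7) = -0.7000
1/(1 + e^{0.7000}) = 0.3318
P = 0.3318

0.3318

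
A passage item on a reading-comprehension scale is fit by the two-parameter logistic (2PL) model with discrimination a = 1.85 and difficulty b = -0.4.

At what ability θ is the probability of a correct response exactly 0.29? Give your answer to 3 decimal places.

P(θ) = 1 / (1 + exp(−a(θ − b)))
logit = ln(0.2900/0.7100) = -0.8954
θ = b + logit/(a) = -0.4 + (-0.8954)/1.8500 = -0.8840

-0.884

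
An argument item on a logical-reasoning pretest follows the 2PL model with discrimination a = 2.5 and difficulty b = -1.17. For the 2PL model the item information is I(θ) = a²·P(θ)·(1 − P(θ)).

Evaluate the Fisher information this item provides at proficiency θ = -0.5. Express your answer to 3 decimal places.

P = 1/(1+e^{-1.6750}) = 0.8422
P(1−P) = 0.8422 × 0.1578 = 0.1329
I = a² × P(1−P) = 2.5² × 0.1329 = 0.83044

0.830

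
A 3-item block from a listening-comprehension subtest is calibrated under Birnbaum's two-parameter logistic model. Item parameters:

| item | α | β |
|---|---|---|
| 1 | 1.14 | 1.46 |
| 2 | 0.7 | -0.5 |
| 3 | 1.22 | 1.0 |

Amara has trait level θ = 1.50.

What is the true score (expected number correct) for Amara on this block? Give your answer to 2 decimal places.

P(θ) = 1 / (1 + exp(−α(θ − β)))
P_1 = 1/(1+e^{-0.0456}) = 0.5114
P_2 = 1/(1+e^{-1.4000}) = 0.8022
P_3 = 1/(1+e^{-0.6100}) = 0.6479
E[score] = 0.5114 + 0.8022 + 0.6479 = 1.9615

1.96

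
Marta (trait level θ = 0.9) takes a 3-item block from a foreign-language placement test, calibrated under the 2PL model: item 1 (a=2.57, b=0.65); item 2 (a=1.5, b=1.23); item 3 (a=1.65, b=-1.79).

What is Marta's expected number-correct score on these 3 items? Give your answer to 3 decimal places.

2.022

P(θ) = 1 / (1 + exp(−a(θ − b)))
P_1 = 1/(1+e^{-0.6425}) = 0.6553
P_2 = 1/(1+e^{0.4950}) = 0.3787
P_3 = 1/(1+e^{-4.4385}) = 0.9883
E[score] = 0.6553 + 0.3787 + 0.9883 = 2.0224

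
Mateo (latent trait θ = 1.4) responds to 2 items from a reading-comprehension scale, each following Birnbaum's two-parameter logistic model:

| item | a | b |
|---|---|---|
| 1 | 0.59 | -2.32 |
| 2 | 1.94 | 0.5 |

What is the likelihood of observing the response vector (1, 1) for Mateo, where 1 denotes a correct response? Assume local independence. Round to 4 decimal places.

0.7661

P(θ) = 1 / (1 + exp(−a(θ − b)))
P_1 = 1/(1+e^{-2.1948}) = 0.8998
P_2 = 1/(1+e^{-1.7460}) = 0.8514
L = P_1 × P_2 = 0.8998 × 0.8514 = 0.76612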